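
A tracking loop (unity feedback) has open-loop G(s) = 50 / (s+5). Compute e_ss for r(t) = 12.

12/11

System type = 0 (no poles at s=0).
K_p = lim_{s→0} G(s) = 50 / (5) = 10.
e_ss = 12/(1 + K_p) = 12/11.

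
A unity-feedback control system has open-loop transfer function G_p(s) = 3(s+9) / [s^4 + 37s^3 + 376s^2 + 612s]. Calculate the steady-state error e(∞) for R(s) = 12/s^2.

Lowest-order denominator term is 612s, so the open loop has 1 pole at the origin → type 1 system.
K_v = lim_{s→0} s·G_p(s) = 3·9 / 612 = 3/68.
e_ss = 12/K_v = 12/(3/68) = 272.

272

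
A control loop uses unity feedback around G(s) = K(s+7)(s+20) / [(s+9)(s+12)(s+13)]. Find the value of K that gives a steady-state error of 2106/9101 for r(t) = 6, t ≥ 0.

250

System type = 0 (no poles at s=0).
K_p = lim_{s→0} G(s) = K·7·20 / (9·12·13) = (35/351)·K.
e_ss = 6/(1 + K_p) = 2106/9101 ⇒ 1 + (35/351)·K = 9101/351 ⇒ K = 250.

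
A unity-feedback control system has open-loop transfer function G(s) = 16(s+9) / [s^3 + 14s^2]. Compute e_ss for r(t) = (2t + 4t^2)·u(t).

7/9

Lowest-order denominator term is 14s^2, so the open loop has 2 poles at the origin → type 2 system. Treating each term separately:
  • 2t: tracked with zero error.
  • 4t^2: e_ss = 8/K_a with K_a=72/7 → 7/9.
Total e_ss = 7/9.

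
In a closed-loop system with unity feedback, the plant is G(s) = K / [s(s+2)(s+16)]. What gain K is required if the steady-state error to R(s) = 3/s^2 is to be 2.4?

40

G(s) has one factor of s in the denominator, so the system is type 1.
K_v = lim_{s→0} s·G(s) = K / (2·16) = (1/32)·K.
e_ss = 3/K_v = 2.4 ⇒ K_v = 1.25 ⇒ K = 1.25/(1/32) = 40.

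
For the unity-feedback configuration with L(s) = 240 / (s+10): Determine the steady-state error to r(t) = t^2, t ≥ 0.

infinity

L(s) has no factors of s in the denominator, so the system is type 0.
K_a = lim_{s→0} s^2·L(s) = 0; the steady-state error to this parabolic input grows without bound.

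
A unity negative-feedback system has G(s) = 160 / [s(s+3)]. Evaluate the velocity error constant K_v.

160/3

G(s) has one factor of s in the denominator, so the system is type 1.
K_v = lim_{s→0} s·G(s) = 160 / (3) = 160/3.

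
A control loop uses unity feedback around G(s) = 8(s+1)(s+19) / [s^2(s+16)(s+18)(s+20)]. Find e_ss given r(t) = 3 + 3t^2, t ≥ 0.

Two free integrators in G(s): this is a type 2 system. By superposition:
  • 3: tracked with zero error.
  • 3t^2: e_ss = 6/K_a with K_a=19/720 → 4320/19.
Total e_ss = 4320/19.

4320/19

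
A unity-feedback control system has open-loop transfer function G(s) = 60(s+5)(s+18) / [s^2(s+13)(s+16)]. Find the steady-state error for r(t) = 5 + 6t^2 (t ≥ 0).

System type = 2 (two poles at s=0). By superposition:
  • 5: tracked with zero error.
  • 6t^2: e_ss = 12/K_a with K_a=675/26 → 104/225.
Total e_ss = 104/225.

104/225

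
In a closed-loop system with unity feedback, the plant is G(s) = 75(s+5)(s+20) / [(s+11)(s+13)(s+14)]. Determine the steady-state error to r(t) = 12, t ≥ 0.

G(s) has no factors of s in the denominator, so the system is type 0.
K_p = lim_{s→0} G(s) = 75·5·20 / (11·13·14) = 3750/1001.
e_ss = 12/(1 + K_p) = 12/(4751/1001) = 12012/4751.

12012/4751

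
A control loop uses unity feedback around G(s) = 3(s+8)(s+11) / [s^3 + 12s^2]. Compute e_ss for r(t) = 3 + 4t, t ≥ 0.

The denominator has no term below 12s^2 — 2 poles at s=0, type 2. Treating each term separately:
  • 3: tracked with zero error.
  • 4t: tracked with zero error.
Total e_ss = 0.

0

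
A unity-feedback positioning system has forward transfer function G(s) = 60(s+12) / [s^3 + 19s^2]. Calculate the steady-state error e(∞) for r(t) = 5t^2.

19/72

Factoring s^2 from the denominator leaves a polynomial with constant term 19, so the system is type 2.
K_a = lim_{s→0} s^2·G(s) = 60·12 / 19 = 720/19.
r(t) = 5t^2 gives R(s) = 10/s^3.
e_ss = 10/K_a = 10/(720/19) = 19/72.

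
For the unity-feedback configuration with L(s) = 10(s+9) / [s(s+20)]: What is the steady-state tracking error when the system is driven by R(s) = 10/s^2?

20/9

One free integrator in L(s): this is a type 1 system.
K_v = lim_{s→0} s·L(s) = 10·9 / (20) = 4.5.
e_ss = 10/K_v = 10/4.5 = 20/9.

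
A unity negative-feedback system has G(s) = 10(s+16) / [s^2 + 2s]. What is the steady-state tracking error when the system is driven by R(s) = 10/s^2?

The denominator has no term below 2s — 1 pole at s=0, type 1.
K_v = lim_{s→0} s·G(s) = 10·16 / 2 = 80.
e_ss = 10/K_v = 10/80 = 0.125.

0.125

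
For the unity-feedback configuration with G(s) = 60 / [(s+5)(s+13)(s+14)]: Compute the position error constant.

The open loop has no poles at the origin → type 0 system.
K_p = lim_{s→0} G(s) = 60 / (5·13·14) = 6/91.

6/91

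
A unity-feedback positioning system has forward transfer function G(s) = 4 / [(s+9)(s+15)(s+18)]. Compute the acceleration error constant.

System type = 0 (no poles at s=0).
K_a = lim_{s→0} s^2·G(s) = 0 (the extra factor of s kills the finite limit).

0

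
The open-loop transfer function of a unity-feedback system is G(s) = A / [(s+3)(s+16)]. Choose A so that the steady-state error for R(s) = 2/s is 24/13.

4

The open loop has no poles at the origin → type 0 system.
K_p = lim_{s→0} G(s) = A / (3·16) = (1/48)·A.
e_ss = 2/(1 + K_p) = 24/13 ⇒ 1 + (1/48)·A = 13/12 ⇒ A = 4.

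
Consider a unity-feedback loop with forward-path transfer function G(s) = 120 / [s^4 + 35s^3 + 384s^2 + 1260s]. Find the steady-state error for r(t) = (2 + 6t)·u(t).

The denominator has no term below 1260s — 1 pole at s=0, type 1. Taking each input component in turn:
  • 2: tracked with zero error.
  • 6t: e_ss = 6/K_v with K_v=2/21 → 63.
Total e_ss = 63.

63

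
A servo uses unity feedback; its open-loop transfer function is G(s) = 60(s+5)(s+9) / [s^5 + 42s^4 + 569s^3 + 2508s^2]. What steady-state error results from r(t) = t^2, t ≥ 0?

Lowest-order denominator term is 2508s^2, so the open loop has 2 poles at the origin → type 2 system.
K_a = lim_{s→0} s^2·G(s) = 60·5·9 / 2508 = 225/209.
r(t) = t^2 gives R(s) = 2/s^3.
e_ss = 2/K_a = 2/(225/209) = 418/225.

418/225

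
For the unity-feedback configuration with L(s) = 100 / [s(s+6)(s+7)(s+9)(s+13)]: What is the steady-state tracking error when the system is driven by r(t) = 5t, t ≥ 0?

The open loop has one pole at the origin → type 1 system.
K_v = lim_{s→0} s·L(s) = 100 / (6·7·9·13) = 50/2457.
e_ss = 5/K_v = 5/(50/2457) = 245.7.

245.7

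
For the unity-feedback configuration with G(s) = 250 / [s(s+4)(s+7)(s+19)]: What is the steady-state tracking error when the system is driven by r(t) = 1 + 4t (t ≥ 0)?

G(s) has one factor of s in the denominator, so the system is type 1. By superposition:
  • 1: tracked with zero error.
  • 4t: e_ss = 4/K_v with K_v=125/266 → 8.512.
Total e_ss = 8.512.

8.512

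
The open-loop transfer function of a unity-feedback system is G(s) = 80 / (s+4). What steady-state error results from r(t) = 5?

5/21

No free integrators in G(s): this is a type 0 system.
K_p = lim_{s→0} G(s) = 80 / (4) = 20.
e_ss = 5/(1 + K_p) = 5/21.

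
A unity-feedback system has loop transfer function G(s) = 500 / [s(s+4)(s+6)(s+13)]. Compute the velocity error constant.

One free integrator in G(s): this is a type 1 system.
K_v = lim_{s→0} s·G(s) = 500 / (4·6·13) = 125/78.

125/78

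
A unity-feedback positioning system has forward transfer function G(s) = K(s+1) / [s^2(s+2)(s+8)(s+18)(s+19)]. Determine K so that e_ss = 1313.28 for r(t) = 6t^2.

System type = 2 (two poles at s=0).
K_a = lim_{s→0} s^2·G(s) = K·1 / (2·8·18·19) = (1/5472)·K.
e_ss = 12/K_a = 1313.28 ⇒ K_a = 25/2736 ⇒ K = (25/2736)/(1/5472) = 50.

50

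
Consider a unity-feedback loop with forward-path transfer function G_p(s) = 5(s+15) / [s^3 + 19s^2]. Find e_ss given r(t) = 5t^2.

38/15

Lowest-order denominator term is 19s^2, so the open loop has 2 poles at the origin → type 2 system.
K_a = lim_{s→0} s^2·G_p(s) = 5·15 / 19 = 75/19.
r(t) = 5t^2 gives R(s) = 10/s^3.
e_ss = 10/K_a = 10/(75/19) = 38/15.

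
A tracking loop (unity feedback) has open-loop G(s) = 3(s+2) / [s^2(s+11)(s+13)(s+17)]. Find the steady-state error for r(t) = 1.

Two free integrators in G(s): this is a type 2 system.
A type-2 system has K_p = ∞, so it tracks a step input with zero steady-state error.

0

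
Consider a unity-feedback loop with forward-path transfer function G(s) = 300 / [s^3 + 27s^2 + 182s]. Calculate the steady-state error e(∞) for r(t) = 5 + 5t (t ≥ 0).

91/30

The denominator has no term below 182s — 1 pole at s=0, type 1. Treating each term separately:
  • 5: tracked with zero error.
  • 5t: e_ss = 5/K_v with K_v=150/91 → 91/30.
Total e_ss = 91/30.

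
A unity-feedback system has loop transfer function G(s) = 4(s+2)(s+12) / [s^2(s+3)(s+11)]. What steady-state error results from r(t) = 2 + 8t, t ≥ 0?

G(s) has two factors of s in the denominator, so the system is type 2. Taking each input component in turn:
  • 2: tracked with zero error.
  • 8t: tracked with zero error.
Total e_ss = 0.

0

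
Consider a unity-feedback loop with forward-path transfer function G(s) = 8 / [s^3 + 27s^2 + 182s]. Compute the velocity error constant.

4/91

Lowest-order denominator term is 182s, so the open loop has 1 pole at the origin → type 1 system.
K_v = lim_{s→0} s·G(s) = 8 / 182 = 4/91.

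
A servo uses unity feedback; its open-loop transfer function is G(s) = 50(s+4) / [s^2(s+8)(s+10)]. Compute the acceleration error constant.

Two free integrators in G(s): this is a type 2 system.
K_a = lim_{s→0} s^2·G(s) = 50·4 / (8·10) = 2.5.

2.5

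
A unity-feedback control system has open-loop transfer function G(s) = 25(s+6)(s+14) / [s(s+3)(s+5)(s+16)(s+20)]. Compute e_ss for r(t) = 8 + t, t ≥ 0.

16/7

The open loop has one pole at the origin → type 1 system. By superposition:
  • 8: tracked with zero error.
  • t: e_ss = 1/K_v with K_v=0.4375 → 16/7.
Total e_ss = 16/7.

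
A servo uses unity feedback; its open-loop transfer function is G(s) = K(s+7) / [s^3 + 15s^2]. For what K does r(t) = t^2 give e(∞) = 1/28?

Factoring s^2 from the denominator leaves a polynomial with constant term 15, so the system is type 2.
K_a = lim_{s→0} s^2·G(s) = K·7 / 15 = (7/15)·K.
e_ss = 2/K_a = 1/28 ⇒ K_a = 56 ⇒ K = 56/(7/15) = 120.

120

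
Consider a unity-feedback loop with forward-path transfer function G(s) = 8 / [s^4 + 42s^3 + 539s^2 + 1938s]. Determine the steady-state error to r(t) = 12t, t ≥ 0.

2907

Lowest-order denominator term is 1938s, so the open loop has 1 pole at the origin → type 1 system.
K_v = lim_{s→0} s·G(s) = 8 / 1938 = 4/969.
e_ss = 12/K_v = 12/(4/969) = 2907.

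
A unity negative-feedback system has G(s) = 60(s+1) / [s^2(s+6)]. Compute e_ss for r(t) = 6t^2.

1.2

System type = 2 (two poles at s=0).
K_a = lim_{s→0} s^2·G(s) = 60·1 / (6) = 10.
r(t) = 6t^2 gives R(s) = 12/s^3.
e_ss = 12/K_a = 12/10 = 1.2.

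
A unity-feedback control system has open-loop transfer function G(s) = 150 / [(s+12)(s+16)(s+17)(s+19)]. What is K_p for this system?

System type = 0 (no poles at s=0).
K_p = lim_{s→0} G(s) = 150 / (12·16·17·19) = 25/10336.

25/10336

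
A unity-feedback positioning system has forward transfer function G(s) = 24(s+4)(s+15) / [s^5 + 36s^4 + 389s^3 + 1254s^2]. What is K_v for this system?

infinity

K_v = lim_{s→0} s·G(s); with 2 poles at the origin the limit diverges, so K_v = ∞.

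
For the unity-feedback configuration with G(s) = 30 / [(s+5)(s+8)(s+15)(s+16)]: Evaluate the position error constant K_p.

1/320

System type = 0 (no poles at s=0).
K_p = lim_{s→0} G(s) = 30 / (5·8·15·16) = 1/320.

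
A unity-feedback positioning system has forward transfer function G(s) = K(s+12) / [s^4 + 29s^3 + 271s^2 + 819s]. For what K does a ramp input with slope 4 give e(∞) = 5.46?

Lowest-order denominator term is 819s, so the open loop has 1 pole at the origin → type 1 system.
K_v = lim_{s→0} s·G(s) = K·12 / 819 = (4/273)·K.
e_ss = 4/K_v = 5.46 ⇒ K_v = 200/273 ⇒ K = (200/273)/(4/273) = 50.

50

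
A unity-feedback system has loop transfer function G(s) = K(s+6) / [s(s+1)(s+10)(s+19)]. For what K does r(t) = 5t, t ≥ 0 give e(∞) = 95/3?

5

One free integrator in G(s): this is a type 1 system.
K_v = lim_{s→0} s·G(s) = K·6 / (1·10·19) = (3/95)·K.
e_ss = 5/K_v = 95/3 ⇒ K_v = 3/19 ⇒ K = (3/19)/(3/95) = 5.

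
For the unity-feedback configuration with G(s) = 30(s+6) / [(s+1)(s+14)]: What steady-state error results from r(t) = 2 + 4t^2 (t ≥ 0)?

No free integrators in G(s): this is a type 0 system. By superposition:
  • 2: e_ss = 2/(1+K_p) with K_p=90/7 → 14/97.
  • 4t^2: a type-0 system cannot track it, e_ss → ∞.
The unbounded component dominates.

infinity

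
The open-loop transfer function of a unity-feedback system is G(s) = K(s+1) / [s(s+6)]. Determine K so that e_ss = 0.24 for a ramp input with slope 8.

G(s) has one factor of s in the denominator, so the system is type 1.
K_v = lim_{s→0} s·G(s) = K·1 / (6) = (1/6)·K.
e_ss = 8/K_v = 0.24 ⇒ K_v = 100/3 ⇒ K = (100/3)/(1/6) = 200.

200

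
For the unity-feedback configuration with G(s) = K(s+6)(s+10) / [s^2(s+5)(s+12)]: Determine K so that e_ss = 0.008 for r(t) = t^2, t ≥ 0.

The open loop has two poles at the origin → type 2 system.
K_a = lim_{s→0} s^2·G(s) = K·6·10 / (5·12) = 1·K.
e_ss = 2/K_a = 0.008 ⇒ K_a = 250 ⇒ K = 250/1 = 250.

250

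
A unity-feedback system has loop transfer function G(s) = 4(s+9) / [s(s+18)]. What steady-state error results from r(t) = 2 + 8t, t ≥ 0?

System type = 1 (one pole at s=0). Taking each input component in turn:
  • 2: tracked with zero error.
  • 8t: e_ss = 8/K_v with K_v=2 → 4.
Total e_ss = 4.

4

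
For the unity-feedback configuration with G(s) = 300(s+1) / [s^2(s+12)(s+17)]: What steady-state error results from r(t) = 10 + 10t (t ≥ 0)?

0

G(s) has two factors of s in the denominator, so the system is type 2. Taking each input component in turn:
  • 10: tracked with zero error.
  • 10t: tracked with zero error.
Total e_ss = 0.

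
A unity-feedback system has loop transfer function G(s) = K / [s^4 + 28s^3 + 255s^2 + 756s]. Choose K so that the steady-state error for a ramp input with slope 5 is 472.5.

8

Lowest-order denominator term is 756s, so the open loop has 1 pole at the origin → type 1 system.
K_v = lim_{s→0} s·G(s) = K / 756 = (1/756)·K.
e_ss = 5/K_v = 472.5 ⇒ K_v = 2/189 ⇒ K = (2/189)/(1/756) = 8.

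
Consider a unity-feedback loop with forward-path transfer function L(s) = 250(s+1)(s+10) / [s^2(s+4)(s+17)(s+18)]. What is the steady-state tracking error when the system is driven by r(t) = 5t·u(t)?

0

Two free integrators in L(s): this is a type 2 system.
A type-2 system has K_v = ∞, so it tracks a ramp input with zero steady-state error.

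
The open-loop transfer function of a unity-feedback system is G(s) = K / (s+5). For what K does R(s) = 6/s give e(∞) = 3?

The open loop has no poles at the origin → type 0 system.
K_p = lim_{s→0} G(s) = K / (5) = 0.2·K.
e_ss = 6/(1 + K_p) = 3 ⇒ 1 + 0.2·K = 2 ⇒ K = 5.

5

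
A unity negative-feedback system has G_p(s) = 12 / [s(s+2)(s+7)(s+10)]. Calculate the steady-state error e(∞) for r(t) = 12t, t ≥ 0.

The open loop has one pole at the origin → type 1 system.
K_v = lim_{s→0} s·G_p(s) = 12 / (2·7·10) = 3/35.
e_ss = 12/K_v = 12/(3/35) = 140.

140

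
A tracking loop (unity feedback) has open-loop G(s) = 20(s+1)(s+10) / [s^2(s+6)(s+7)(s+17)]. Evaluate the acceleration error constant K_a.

System type = 2 (two poles at s=0).
K_a = lim_{s→0} s^2·G(s) = 20·1·10 / (6·7·17) = 100/357.

100/357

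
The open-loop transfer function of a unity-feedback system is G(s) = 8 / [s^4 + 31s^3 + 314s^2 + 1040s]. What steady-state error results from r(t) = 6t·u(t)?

Factoring s from the denominator leaves a polynomial with constant term 1040, so the system is type 1.
K_v = lim_{s→0} s·G(s) = 8 / 1040 = 1/130.
e_ss = 6/K_v = 6/(1/130) = 780.

780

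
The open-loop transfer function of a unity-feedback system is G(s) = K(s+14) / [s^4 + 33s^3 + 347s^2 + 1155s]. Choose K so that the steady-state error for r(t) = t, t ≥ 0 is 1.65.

The denominator has no term below 1155s — 1 pole at s=0, type 1.
K_v = lim_{s→0} s·G(s) = K·14 / 1155 = (2/165)·K.
e_ss = 1/K_v = 1.65 ⇒ K_v = 20/33 ⇒ K = (20/33)/(2/165) = 50.

50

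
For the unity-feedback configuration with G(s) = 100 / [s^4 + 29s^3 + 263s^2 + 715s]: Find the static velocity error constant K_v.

Lowest-order denominator term is 715s, so the open loop has 1 pole at the origin → type 1 system.
K_v = lim_{s→0} s·G(s) = 100 / 715 = 20/143.

20/143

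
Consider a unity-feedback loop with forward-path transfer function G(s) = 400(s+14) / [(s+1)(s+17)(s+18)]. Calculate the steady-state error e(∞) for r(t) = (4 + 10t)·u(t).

infinity

G(s) has no factors of s in the denominator, so the system is type 0. Treating each term separately:
  • 4: e_ss = 4/(1+K_p) with K_p=2800/153 → 612/2953.
  • 10t: a type-0 system cannot track it, e_ss → ∞.
The unbounded component dominates.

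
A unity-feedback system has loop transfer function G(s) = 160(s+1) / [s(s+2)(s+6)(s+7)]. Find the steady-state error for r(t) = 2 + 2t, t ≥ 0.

G(s) has one factor of s in the denominator, so the system is type 1. Treating each term separately:
  • 2: tracked with zero error.
  • 2t: e_ss = 2/K_v with K_v=40/21 → 1.05.
Total e_ss = 1.05.

1.05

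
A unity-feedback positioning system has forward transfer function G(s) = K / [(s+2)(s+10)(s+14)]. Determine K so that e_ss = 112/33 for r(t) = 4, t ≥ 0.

50

No free integrators in G(s): this is a type 0 system.
K_p = lim_{s→0} G(s) = K / (2·10·14) = (1/280)·K.
e_ss = 4/(1 + K_p) = 112/33 ⇒ 1 + (1/280)·K = 33/28 ⇒ K = 50.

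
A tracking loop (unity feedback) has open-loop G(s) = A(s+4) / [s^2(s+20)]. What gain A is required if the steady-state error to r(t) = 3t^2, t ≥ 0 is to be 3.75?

G(s) has two factors of s in the denominator, so the system is type 2.
K_a = lim_{s→0} s^2·G(s) = A·4 / (20) = 0.2·A.
e_ss = 6/K_a = 3.75 ⇒ K_a = 1.6 ⇒ A = 1.6/0.2 = 8.

8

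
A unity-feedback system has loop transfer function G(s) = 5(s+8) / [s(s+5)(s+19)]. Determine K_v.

8/19

One free integrator in G(s): this is a type 1 system.
K_v = lim_{s→0} s·G(s) = 5·8 / (5·19) = 8/19.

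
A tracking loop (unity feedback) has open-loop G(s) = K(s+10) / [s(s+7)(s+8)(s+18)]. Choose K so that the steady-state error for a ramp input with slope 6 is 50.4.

The open loop has one pole at the origin → type 1 system.
K_v = lim_{s→0} s·G(s) = K·10 / (7·8·18) = (5/504)·K.
e_ss = 6/K_v = 50.4 ⇒ K_v = 5/42 ⇒ K = (5/42)/(5/504) = 12.

12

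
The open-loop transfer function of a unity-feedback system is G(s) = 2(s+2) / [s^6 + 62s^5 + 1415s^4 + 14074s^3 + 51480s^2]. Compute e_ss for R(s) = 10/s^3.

Factoring s^2 from the denominator leaves a polynomial with constant term 51480, so the system is type 2.
K_a = lim_{s→0} s^2·G(s) = 2·2 / 51480 = 1/12870.
r(t) = 5t^2 gives R(s) = 10/s^3.
e_ss = 10/K_a = 10/(1/12870) = 128700.

128700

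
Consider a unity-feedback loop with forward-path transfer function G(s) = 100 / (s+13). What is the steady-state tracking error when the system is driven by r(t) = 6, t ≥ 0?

78/113

G(s) has no factors of s in the denominator, so the system is type 0.
K_p = lim_{s→0} G(s) = 100 / (13) = 100/13.
e_ss = 6/(1 + K_p) = 6/(113/13) = 78/113.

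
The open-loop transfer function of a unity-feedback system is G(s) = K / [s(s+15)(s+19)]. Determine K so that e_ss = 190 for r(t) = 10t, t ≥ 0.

15

The open loop has one pole at the origin → type 1 system.
K_v = lim_{s→0} s·G(s) = K / (15·19) = (1/285)·K.
e_ss = 10/K_v = 190 ⇒ K_v = 1/19 ⇒ K = (1/19)/(1/285) = 15.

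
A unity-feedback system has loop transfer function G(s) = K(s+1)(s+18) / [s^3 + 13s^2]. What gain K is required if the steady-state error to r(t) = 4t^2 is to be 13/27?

The denominator has no term below 13s^2 — 2 poles at s=0, type 2.
K_a = lim_{s→0} s^2·G(s) = K·1·18 / 13 = (18/13)·K.
e_ss = 8/K_a = 13/27 ⇒ K_a = 216/13 ⇒ K = (216/13)/(18/13) = 12.

12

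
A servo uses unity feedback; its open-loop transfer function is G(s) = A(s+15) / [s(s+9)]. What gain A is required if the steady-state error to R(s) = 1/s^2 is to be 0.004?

One free integrator in G(s): this is a type 1 system.
K_v = lim_{s→0} s·G(s) = A·15 / (9) = (5/3)·A.
e_ss = 1/K_v = 0.004 ⇒ K_v = 250 ⇒ A = 250/(5/3) = 150.

150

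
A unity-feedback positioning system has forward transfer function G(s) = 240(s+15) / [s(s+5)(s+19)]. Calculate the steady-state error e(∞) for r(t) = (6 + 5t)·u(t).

The open loop has one pole at the origin → type 1 system. Treating each term separately:
  • 6: tracked with zero error.
  • 5t: e_ss = 5/K_v with K_v=720/19 → 19/144.
Total e_ss = 19/144.

19/144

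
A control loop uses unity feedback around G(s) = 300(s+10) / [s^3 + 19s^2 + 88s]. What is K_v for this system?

375/11

The denominator has no term below 88s — 1 pole at s=0, type 1.
K_v = lim_{s→0} s·G(s) = 300·10 / 88 = 375/11.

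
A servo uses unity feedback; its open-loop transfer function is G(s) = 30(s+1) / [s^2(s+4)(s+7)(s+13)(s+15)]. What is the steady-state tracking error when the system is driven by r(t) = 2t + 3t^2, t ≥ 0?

Two free integrators in G(s): this is a type 2 system. Taking each input component in turn:
  • 2t: tracked with zero error.
  • 3t^2: e_ss = 6/K_a with K_a=1/182 → 1092.
Total e_ss = 1092.

1092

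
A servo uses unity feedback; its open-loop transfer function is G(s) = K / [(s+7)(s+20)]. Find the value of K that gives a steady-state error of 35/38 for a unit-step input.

12

The open loop has no poles at the origin → type 0 system.
K_p = lim_{s→0} G(s) = K / (7·20) = (1/140)·K.
e_ss = 1/(1 + K_p) = 35/38 ⇒ 1 + (1/140)·K = 38/35 ⇒ K = 12.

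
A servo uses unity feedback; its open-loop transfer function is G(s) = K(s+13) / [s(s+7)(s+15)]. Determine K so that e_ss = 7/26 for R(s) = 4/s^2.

The open loop has one pole at the origin → type 1 system.
K_v = lim_{s→0} s·G(s) = K·13 / (7·15) = (13/105)·K.
e_ss = 4/K_v = 7/26 ⇒ K_v = 104/7 ⇒ K = (104/7)/(13/105) = 120.

120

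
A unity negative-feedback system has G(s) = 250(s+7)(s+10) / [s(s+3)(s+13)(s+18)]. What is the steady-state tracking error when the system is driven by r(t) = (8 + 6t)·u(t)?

1053/4375

One free integrator in G(s): this is a type 1 system. Taking each input component in turn:
  • 8: tracked with zero error.
  • 6t: e_ss = 6/K_v with K_v=8750/351 → 1053/4375.
Total e_ss = 1053/4375.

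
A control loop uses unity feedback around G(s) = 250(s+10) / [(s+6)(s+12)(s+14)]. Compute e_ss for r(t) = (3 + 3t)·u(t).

infinity

No free integrators in G(s): this is a type 0 system. Treating each term separately:
  • 3: e_ss = 3/(1+K_p) with K_p=625/252 → 756/877.
  • 3t: a type-0 system cannot track it, e_ss → ∞.
The unbounded component dominates.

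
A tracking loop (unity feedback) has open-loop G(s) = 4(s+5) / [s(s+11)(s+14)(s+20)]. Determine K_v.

System type = 1 (one pole at s=0).
K_v = lim_{s→0} s·G(s) = 4·5 / (11·14·20) = 1/154.

1/154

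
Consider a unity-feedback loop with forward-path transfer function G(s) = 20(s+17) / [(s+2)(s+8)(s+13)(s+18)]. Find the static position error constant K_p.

85/936

System type = 0 (no poles at s=0).
K_p = lim_{s→0} G(s) = 20·17 / (2·8·13·18) = 85/936.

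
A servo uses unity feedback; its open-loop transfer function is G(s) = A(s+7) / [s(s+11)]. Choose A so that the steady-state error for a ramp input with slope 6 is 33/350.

100

System type = 1 (one pole at s=0).
K_v = lim_{s→0} s·G(s) = A·7 / (11) = (7/11)·A.
e_ss = 6/K_v = 33/350 ⇒ K_v = 700/11 ⇒ A = (700/11)/(7/11) = 100.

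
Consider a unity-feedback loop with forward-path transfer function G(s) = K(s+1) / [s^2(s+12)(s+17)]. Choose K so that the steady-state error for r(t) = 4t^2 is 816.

2

G(s) has two factors of s in the denominator, so the system is type 2.
K_a = lim_{s→0} s^2·G(s) = K·1 / (12·17) = (1/204)·K.
e_ss = 8/K_a = 816 ⇒ K_a = 1/102 ⇒ K = (1/102)/(1/204) = 2.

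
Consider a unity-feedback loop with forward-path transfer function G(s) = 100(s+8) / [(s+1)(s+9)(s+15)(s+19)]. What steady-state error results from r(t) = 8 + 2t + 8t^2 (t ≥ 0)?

G(s) has no factors of s in the denominator, so the system is type 0. Treating each term separately:
  • 8: e_ss = 8/(1+K_p) with K_p=160/513 → 4104/673.
  • 2t: a type-0 system cannot track it, e_ss → ∞.
  • 8t^2: a type-0 system cannot track it, e_ss → ∞.
The unbounded component dominates.

infinity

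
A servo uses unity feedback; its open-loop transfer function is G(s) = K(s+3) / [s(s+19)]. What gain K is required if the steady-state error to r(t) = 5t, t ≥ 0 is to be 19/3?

5

System type = 1 (one pole at s=0).
K_v = lim_{s→0} s·G(s) = K·3 / (19) = (3/19)·K.
e_ss = 5/K_v = 19/3 ⇒ K_v = 15/19 ⇒ K = (15/19)/(3/19) = 5.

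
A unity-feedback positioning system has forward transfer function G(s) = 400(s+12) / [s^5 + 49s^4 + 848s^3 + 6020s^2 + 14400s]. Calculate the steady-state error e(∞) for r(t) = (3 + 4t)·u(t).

The denominator has no term below 14400s — 1 pole at s=0, type 1. Taking each input component in turn:
  • 3: tracked with zero error.
  • 4t: e_ss = 4/K_v with K_v=1/3 → 12.
Total e_ss = 12.

12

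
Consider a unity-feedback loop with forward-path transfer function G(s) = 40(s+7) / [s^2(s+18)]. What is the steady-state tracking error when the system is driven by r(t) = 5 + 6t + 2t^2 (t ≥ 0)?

G(s) has two factors of s in the denominator, so the system is type 2. Taking each input component in turn:
  • 5: tracked with zero error.
  • 6t: tracked with zero error.
  • 2t^2: e_ss = 4/K_a with K_a=140/9 → 9/35.
Total e_ss = 9/35.

9/35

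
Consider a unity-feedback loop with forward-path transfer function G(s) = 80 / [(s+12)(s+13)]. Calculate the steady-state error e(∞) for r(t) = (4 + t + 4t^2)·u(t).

infinity

The open loop has no poles at the origin → type 0 system. By superposition:
  • 4: e_ss = 4/(1+K_p) with K_p=20/39 → 156/59.
  • t: a type-0 system cannot track it, e_ss → ∞.
  • 4t^2: a type-0 system cannot track it, e_ss → ∞.
The unbounded component dominates.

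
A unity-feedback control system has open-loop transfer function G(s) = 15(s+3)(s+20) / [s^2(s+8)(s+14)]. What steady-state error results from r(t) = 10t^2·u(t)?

112/45

G(s) has two factors of s in the denominator, so the system is type 2.
K_a = lim_{s→0} s^2·G(s) = 15·3·20 / (8·14) = 225/28.
r(t) = 10t^2 gives R(s) = 20/s^3.
e_ss = 20/K_a = 20/(225/28) = 112/45.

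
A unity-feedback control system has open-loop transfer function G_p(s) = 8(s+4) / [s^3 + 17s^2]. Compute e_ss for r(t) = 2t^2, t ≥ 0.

Factoring s^2 from the denominator leaves a polynomial with constant term 17, so the system is type 2.
K_a = lim_{s→0} s^2·G_p(s) = 8·4 / 17 = 32/17.
r(t) = 2t^2 gives R(s) = 4/s^3.
e_ss = 4/K_a = 4/(32/17) = 2.125.

2.125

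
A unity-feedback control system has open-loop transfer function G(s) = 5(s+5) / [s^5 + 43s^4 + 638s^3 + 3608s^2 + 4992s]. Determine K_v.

25/4992

Factoring s from the denominator leaves a polynomial with constant term 4992, so the system is type 1.
K_v = lim_{s→0} s·G(s) = 5·5 / 4992 = 25/4992.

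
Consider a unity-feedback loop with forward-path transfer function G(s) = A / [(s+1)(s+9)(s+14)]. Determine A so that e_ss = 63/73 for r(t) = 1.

G(s) has no factors of s in the denominator, so the system is type 0.
K_p = lim_{s→0} G(s) = A / (1·9·14) = (1/126)·A.
e_ss = 1/(1 + K_p) = 63/73 ⇒ 1 + (1/126)·A = 73/63 ⇒ A = 20.

20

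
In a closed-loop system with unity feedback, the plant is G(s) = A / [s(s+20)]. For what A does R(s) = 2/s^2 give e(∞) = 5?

System type = 1 (one pole at s=0).
K_v = lim_{s→0} s·G(s) = A / (20) = 0.05·A.
e_ss = 2/K_v = 5 ⇒ K_v = 0.4 ⇒ A = 0.4/0.05 = 8.

8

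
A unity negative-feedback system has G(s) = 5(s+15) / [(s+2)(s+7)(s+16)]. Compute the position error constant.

75/224

No free integrators in G(s): this is a type 0 system.
K_p = lim_{s→0} G(s) = 5·15 / (2·7·16) = 75/224.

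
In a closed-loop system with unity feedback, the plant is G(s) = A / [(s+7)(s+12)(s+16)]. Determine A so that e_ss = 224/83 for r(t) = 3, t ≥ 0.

System type = 0 (no poles at s=0).
K_p = lim_{s→0} G(s) = A / (7·12·16) = (1/1344)·A.
e_ss = 3/(1 + K_p) = 224/83 ⇒ 1 + (1/1344)·A = 249/224 ⇒ A = 150.

150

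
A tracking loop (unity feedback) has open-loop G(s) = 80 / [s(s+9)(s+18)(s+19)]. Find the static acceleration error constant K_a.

G(s) has one factor of s in the denominator, so the system is type 1.
K_a = lim_{s→0} s^2·G(s) = 0 (the extra factor of s kills the finite limit).

0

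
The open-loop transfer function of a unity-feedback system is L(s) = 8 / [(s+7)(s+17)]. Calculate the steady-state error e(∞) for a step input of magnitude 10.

1190/127

System type = 0 (no poles at s=0).
K_p = lim_{s→0} L(s) = 8 / (7·17) = 8/119.
e_ss = 10/(1 + K_p) = 10/(127/119) = 1190/127.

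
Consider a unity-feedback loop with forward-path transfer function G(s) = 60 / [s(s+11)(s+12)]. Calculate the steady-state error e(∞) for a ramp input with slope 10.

The open loop has one pole at the origin → type 1 system.
K_v = lim_{s→0} s·G(s) = 60 / (11·12) = 5/11.
e_ss = 10/K_v = 10/(5/11) = 22.

22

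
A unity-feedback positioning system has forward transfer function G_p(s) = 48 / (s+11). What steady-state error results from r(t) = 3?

System type = 0 (no poles at s=0).
K_p = lim_{s→0} G_p(s) = 48 / (11) = 48/11.
e_ss = 3/(1 + K_p) = 3/(59/11) = 33/59.

33/59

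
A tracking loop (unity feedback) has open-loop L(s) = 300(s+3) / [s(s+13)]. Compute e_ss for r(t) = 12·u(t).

0

L(s) has one factor of s in the denominator, so the system is type 1.
A type-1 system has K_p = ∞, so it tracks a step input with zero steady-state error.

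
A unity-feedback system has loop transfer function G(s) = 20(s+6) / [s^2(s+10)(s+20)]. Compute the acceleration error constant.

0.6

The open loop has two poles at the origin → type 2 system.
K_a = lim_{s→0} s^2·G(s) = 20·6 / (10·20) = 0.6.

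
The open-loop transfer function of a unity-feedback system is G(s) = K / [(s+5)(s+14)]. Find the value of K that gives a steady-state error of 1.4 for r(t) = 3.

No free integrators in G(s): this is a type 0 system.
K_p = lim_{s→0} G(s) = K / (5·14) = (1/70)·K.
e_ss = 3/(1 + K_p) = 1.4 ⇒ 1 + (1/70)·K = 15/7 ⇒ K = 80.

80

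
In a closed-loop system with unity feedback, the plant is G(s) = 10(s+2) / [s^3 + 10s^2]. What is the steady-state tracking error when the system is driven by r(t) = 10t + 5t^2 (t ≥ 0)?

The denominator has no term below 10s^2 — 2 poles at s=0, type 2. Taking each input component in turn:
  • 10t: tracked with zero error.
  • 5t^2: e_ss = 10/K_a with K_a=2 → 5.
Total e_ss = 5.

5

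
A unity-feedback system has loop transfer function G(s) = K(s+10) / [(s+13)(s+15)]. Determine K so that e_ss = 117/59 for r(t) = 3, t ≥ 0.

System type = 0 (no poles at s=0).
K_p = lim_{s→0} G(s) = K·10 / (13·15) = (2/39)·K.
e_ss = 3/(1 + K_p) = 117/59 ⇒ 1 + (2/39)·K = 59/39 ⇒ K = 10.

10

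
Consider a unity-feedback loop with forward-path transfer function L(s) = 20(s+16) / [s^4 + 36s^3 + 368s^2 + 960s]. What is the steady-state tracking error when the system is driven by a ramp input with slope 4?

The denominator has no term below 960s — 1 pole at s=0, type 1.
K_v = lim_{s→0} s·L(s) = 20·16 / 960 = 1/3.
e_ss = 4/K_v = 4/(1/3) = 12.

12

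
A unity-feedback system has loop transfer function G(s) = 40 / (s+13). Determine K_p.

The open loop has no poles at the origin → type 0 system.
K_p = lim_{s→0} G(s) = 40 / (13) = 40/13.

40/13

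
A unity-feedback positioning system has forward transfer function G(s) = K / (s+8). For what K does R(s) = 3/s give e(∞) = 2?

4

G(s) has no factors of s in the denominator, so the system is type 0.
K_p = lim_{s→0} G(s) = K / (8) = 0.125·K.
e_ss = 3/(1 + K_p) = 2 ⇒ 1 + 0.125·K = 1.5 ⇒ K = 4.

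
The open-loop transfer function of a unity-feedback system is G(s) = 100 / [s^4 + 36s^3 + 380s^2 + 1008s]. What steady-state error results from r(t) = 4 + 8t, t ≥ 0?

The denominator has no term below 1008s — 1 pole at s=0, type 1. By superposition:
  • 4: tracked with zero error.
  • 8t: e_ss = 8/K_v with K_v=25/252 → 80.64.
Total e_ss = 80.64.

80.64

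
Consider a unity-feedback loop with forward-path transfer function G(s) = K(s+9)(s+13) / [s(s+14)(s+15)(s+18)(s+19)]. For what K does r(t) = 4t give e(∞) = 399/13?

One free integrator in G(s): this is a type 1 system.
K_v = lim_{s→0} s·G(s) = K·9·13 / (14·15·18·19) = (13/7980)·K.
e_ss = 4/K_v = 399/13 ⇒ K_v = 52/399 ⇒ K = (52/399)/(13/7980) = 80.

80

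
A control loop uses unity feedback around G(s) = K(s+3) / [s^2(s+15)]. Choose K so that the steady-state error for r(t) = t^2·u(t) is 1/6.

System type = 2 (two poles at s=0).
K_a = lim_{s→0} s^2·G(s) = K·3 / (15) = 0.2·K.
e_ss = 2/K_a = 1/6 ⇒ K_a = 12 ⇒ K = 12/0.2 = 60.

60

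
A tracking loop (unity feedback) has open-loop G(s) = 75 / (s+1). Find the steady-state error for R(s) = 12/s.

3/19

System type = 0 (no poles at s=0).
K_p = lim_{s→0} G(s) = 75 / (1) = 75.
e_ss = 12/(1 + K_p) = 12/76 = 3/19.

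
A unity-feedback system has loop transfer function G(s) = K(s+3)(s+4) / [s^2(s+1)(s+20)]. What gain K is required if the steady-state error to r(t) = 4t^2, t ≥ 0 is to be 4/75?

G(s) has two factors of s in the denominator, so the system is type 2.
K_a = lim_{s→0} s^2·G(s) = K·3·4 / (1·20) = 0.6·K.
e_ss = 8/K_a = 4/75 ⇒ K_a = 150 ⇒ K = 150/0.6 = 250.

250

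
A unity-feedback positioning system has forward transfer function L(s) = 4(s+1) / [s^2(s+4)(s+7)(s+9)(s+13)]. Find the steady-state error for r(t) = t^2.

L(s) has two factors of s in the denominator, so the system is type 2.
K_a = lim_{s→0} s^2·L(s) = 4·1 / (4·7·9·13) = 1/819.
r(t) = t^2 gives R(s) = 2/s^3.
e_ss = 2/K_a = 2/(1/819) = 1638.

1638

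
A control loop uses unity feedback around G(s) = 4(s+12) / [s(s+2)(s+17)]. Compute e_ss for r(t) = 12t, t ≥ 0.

8.5

G(s) has one factor of s in the denominator, so the system is type 1.
K_v = lim_{s→0} s·G(s) = 4·12 / (2·17) = 24/17.
e_ss = 12/K_v = 12/(24/17) = 8.5.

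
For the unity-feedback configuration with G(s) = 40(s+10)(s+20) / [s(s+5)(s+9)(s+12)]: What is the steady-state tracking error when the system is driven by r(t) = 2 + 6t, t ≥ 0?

0.405

System type = 1 (one pole at s=0). By superposition:
  • 2: tracked with zero error.
  • 6t: e_ss = 6/K_v with K_v=400/27 → 0.405.
Total e_ss = 0.405.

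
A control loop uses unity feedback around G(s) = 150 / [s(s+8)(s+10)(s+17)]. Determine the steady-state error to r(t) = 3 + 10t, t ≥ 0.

272/3

One free integrator in G(s): this is a type 1 system. Taking each input component in turn:
  • 3: tracked with zero error.
  • 10t: e_ss = 10/K_v with K_v=15/136 → 272/3.
Total e_ss = 272/3.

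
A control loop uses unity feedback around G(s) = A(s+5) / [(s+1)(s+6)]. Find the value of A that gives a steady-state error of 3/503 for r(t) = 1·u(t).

200

The open loop has no poles at the origin → type 0 system.
K_p = lim_{s→0} G(s) = A·5 / (1·6) = (5/6)·A.
e_ss = 1/(1 + K_p) = 3/503 ⇒ 1 + (5/6)·A = 503/3 ⇒ A = 200.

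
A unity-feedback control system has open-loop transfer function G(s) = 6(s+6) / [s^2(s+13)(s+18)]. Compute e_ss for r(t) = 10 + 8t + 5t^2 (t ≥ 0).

65

System type = 2 (two poles at s=0). Taking each input component in turn:
  • 10: tracked with zero error.
  • 8t: tracked with zero error.
  • 5t^2: e_ss = 10/K_a with K_a=2/13 → 65.
Total e_ss = 65.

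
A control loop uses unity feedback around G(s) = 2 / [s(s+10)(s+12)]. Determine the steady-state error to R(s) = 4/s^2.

240

System type = 1 (one pole at s=0).
K_v = lim_{s→0} s·G(s) = 2 / (10·12) = 1/60.
e_ss = 4/K_v = 4/(1/60) = 240.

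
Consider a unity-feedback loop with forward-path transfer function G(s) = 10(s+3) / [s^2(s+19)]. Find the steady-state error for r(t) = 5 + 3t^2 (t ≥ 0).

System type = 2 (two poles at s=0). Treating each term separately:
  • 5: tracked with zero error.
  • 3t^2: e_ss = 6/K_a with K_a=30/19 → 3.8.
Total e_ss = 3.8.

3.8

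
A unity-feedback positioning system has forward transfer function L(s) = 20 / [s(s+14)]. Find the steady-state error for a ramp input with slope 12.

L(s) has one factor of s in the denominator, so the system is type 1.
K_v = lim_{s→0} s·L(s) = 20 / (14) = 10/7.
e_ss = 12/K_v = 12/(10/7) = 8.4.

8.4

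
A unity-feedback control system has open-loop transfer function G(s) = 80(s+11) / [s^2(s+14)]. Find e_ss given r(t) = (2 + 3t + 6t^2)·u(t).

21/110

The open loop has two poles at the origin → type 2 system. By superposition:
  • 2: tracked with zero error.
  • 3t: tracked with zero error.
  • 6t^2: e_ss = 12/K_a with K_a=440/7 → 21/110.
Total e_ss = 21/110.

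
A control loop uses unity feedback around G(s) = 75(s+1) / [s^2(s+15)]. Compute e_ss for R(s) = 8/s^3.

The open loop has two poles at the origin → type 2 system.
K_a = lim_{s→0} s^2·G(s) = 75·1 / (15) = 5.
r(t) = 4t^2 gives R(s) = 8/s^3.
e_ss = 8/K_a = 8/5 = 1.6.

1.6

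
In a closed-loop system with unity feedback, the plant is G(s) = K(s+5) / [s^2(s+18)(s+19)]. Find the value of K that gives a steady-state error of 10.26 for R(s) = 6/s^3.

40

Two free integrators in G(s): this is a type 2 system.
K_a = lim_{s→0} s^2·G(s) = K·5 / (18·19) = (5/342)·K.
e_ss = 6/K_a = 10.26 ⇒ K_a = 100/171 ⇒ K = (100/171)/(5/342) = 40.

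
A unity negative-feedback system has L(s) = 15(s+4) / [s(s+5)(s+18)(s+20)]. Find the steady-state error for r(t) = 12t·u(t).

360

The open loop has one pole at the origin → type 1 system.
K_v = lim_{s→0} s·L(s) = 15·4 / (5·18·20) = 1/30.
e_ss = 12/K_v = 12/(1/30) = 360.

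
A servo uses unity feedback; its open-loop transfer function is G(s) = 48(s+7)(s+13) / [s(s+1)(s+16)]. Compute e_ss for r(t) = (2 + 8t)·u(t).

8/273

One free integrator in G(s): this is a type 1 system. Taking each input component in turn:
  • 2: tracked with zero error.
  • 8t: e_ss = 8/K_v with K_v=273 → 8/273.
Total e_ss = 8/273.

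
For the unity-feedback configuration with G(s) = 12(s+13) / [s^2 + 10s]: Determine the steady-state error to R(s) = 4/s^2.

10/39

The denominator has no term below 10s — 1 pole at s=0, type 1.
K_v = lim_{s→0} s·G(s) = 12·13 / 10 = 15.6.
e_ss = 4/K_v = 4/15.6 = 10/39.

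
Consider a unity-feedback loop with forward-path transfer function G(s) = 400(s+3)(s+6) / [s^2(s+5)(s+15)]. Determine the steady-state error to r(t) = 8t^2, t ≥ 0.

1/6

System type = 2 (two poles at s=0).
K_a = lim_{s→0} s^2·G(s) = 400·3·6 / (5·15) = 96.
r(t) = 8t^2 gives R(s) = 16/s^3.
e_ss = 16/K_a = 16/96 = 1/6.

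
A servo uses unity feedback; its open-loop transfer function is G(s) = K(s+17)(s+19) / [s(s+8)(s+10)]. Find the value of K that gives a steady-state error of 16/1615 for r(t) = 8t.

200

The open loop has one pole at the origin → type 1 system.
K_v = lim_{s→0} s·G(s) = K·17·19 / (8·10) = 4.0375·K.
e_ss = 8/K_v = 16/1615 ⇒ K_v = 807.5 ⇒ K = 807.5/4.0375 = 200.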